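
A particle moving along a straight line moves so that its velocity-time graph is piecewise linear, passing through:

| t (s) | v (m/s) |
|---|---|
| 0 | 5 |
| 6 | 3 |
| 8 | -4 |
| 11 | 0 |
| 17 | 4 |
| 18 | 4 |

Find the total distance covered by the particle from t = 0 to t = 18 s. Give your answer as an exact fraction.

347/7 m

Distance (not displacement) is the total path length: add the absolute areas under v-t.
0–6 s: |½(5 + 3)(6)| = 24 m
6–8 s: v = 0 at t = 48/7 s; triangle areas 9/7 + 16/7 = 25/7 m
8–11 s: |½(-4 + 0)(3)| = 6 m
11–17 s: |½(0 + 4)(6)| = 12 m
17–18 s: |4| × 1 = 4 m
Total distance = 347/7 m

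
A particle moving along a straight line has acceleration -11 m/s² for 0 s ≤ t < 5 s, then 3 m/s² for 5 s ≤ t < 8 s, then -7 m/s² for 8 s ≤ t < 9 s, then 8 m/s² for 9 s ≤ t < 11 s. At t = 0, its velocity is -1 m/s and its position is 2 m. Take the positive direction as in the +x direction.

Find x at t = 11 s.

-437.5 m

On each constant-a segment, Δv = aΔt and Δx = v₀Δt + ½aΔt²; chain segment to segment.
0–5 s: v starts -1 m/s; Δx = -1·5 + ½·-11·5² = -142.5 m; v ends -56 m/s.
5–8 s: v starts -56 m/s; Δx = -56·3 + ½·3·3² = -154.5 m; v ends -47 m/s.
8–9 s: v starts -47 m/s; Δx = -47·1 + ½·-7·1² = -50.5 m; v ends -54 m/s.
9–11 s: v starts -54 m/s; Δx = -54·2 + ½·8·2² = -92 m; v ends -38 m/s.
x(11) = 2 + Σ Δx = -437.5 m.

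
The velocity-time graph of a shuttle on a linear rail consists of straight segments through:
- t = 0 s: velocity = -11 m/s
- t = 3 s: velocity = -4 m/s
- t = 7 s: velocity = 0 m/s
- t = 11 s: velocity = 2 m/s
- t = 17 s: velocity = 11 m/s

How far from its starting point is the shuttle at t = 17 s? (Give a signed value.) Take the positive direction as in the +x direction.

Net displacement equals the area under the velocity-time graph (areas below the axis count negative).
0–3 s: ½(-11 + -4)(3) = -22.5 m
3–7 s: ½(-4 + 0)(4) = -8 m
7–11 s: ½(0 + 2)(4) = 4 m
11–17 s: ½(2 + 11)(6) = 39 m
Net displacement = 12.5 m

12.5 m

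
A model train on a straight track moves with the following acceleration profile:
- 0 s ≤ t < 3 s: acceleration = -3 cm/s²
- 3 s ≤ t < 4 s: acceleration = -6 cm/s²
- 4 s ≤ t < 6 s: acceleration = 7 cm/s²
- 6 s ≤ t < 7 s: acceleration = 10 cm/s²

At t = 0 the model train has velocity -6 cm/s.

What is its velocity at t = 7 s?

Δv equals the area under the a-t graph; then v = v₀ + Δv.
0–3 s: -3 × 3 = -9 cm/s
3–4 s: -6 × 1 = -6 cm/s
4–6 s: 7 × 2 = 14 cm/s
6–7 s: 10 × 1 = 10 cm/s
Δv = 9 cm/s, so v(7) = -6 + (9) = 3 cm/s.

3 cm/s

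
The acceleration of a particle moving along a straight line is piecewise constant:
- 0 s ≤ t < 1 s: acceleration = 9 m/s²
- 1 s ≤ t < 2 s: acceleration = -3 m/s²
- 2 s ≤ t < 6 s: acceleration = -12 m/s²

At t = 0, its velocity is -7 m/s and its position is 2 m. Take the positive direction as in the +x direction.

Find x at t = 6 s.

-100 m

On each constant-a segment, Δv = aΔt and Δx = v₀Δt + ½aΔt²; chain segment to segment.
0–1 s: v starts -7 m/s; Δx = -7·1 + ½·9·1² = -2.5 m; v ends 2 m/s.
1–2 s: v starts 2 m/s; Δx = 2·1 + ½·-3·1² = 0.5 m; v ends -1 m/s.
2–6 s: v starts -1 m/s; Δx = -1·4 + ½·-12·4² = -100 m; v ends -49 m/s.
x(6) = 2 + Σ Δx = -100 m.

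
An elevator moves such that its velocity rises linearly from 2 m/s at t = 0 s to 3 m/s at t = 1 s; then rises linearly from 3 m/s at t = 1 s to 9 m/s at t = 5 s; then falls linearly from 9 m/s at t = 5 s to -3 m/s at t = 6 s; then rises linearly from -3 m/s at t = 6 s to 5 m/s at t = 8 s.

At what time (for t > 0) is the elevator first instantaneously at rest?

v changes sign on 5–6 s (from 9 to -3); the graph is linear there, so v = 0 at t = 5 + (-9)·(6 − 5)/(-3 − 9) = 5.75 s.

t = 5.75 s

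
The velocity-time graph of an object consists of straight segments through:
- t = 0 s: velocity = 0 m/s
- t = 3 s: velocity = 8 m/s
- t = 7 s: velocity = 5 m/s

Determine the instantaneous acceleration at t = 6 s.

-0.75 m/s²

Acceleration is the slope of the v-t graph on 3–7 s: (5 − 8)/(7 − 3) = -0.75 m/s².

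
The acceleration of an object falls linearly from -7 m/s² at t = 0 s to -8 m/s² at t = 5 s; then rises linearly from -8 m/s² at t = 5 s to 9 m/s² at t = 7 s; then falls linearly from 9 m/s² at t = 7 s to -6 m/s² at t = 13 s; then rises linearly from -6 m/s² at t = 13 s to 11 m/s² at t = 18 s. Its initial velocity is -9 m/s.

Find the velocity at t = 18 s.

Δv equals the area under the a-t graph; then v = v₀ + Δv.
0–5 s: ½(-7 + -8)(5) = -37.5 m/s
5–7 s: ½(-8 + 9)(2) = 1 m/s
7–13 s: ½(9 + -6)(6) = 9 m/s
13–18 s: ½(-6 + 11)(5) = 12.5 m/s
Δv = -15 m/s, so v(18) = -9 + (-15) = -24 m/s.

-24 m/s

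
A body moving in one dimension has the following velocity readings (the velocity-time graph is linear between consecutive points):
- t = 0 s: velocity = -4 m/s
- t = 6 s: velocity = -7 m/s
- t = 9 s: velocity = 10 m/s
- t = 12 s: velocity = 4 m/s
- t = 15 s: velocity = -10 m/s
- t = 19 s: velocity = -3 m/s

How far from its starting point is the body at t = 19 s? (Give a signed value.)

-42.5 m

Displacement is the signed area under the v-t curve.
0–6 s: ½(-4 + -7)(6) = -33 m
6–9 s: ½(-7 + 10)(3) = 4.5 m
9–12 s: ½(10 + 4)(3) = 21 m
12–15 s: ½(4 + -10)(3) = -9 m
15–19 s: ½(-10 + -3)(4) = -26 m
Net displacement = -42.5 m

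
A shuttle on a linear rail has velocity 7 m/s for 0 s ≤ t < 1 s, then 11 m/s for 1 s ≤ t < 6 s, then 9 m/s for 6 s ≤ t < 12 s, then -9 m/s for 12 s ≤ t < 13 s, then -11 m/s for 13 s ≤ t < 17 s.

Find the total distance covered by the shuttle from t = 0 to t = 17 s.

Distance (not displacement) is the total path length: add the absolute areas under v-t.
0–1 s: |7| × 1 = 7 m
1–6 s: |11| × 5 = 55 m
6–12 s: |9| × 6 = 54 m
12–13 s: |-9| × 1 = 9 m
13–17 s: |-11| × 4 = 44 m
Total distance = 169 m

169 m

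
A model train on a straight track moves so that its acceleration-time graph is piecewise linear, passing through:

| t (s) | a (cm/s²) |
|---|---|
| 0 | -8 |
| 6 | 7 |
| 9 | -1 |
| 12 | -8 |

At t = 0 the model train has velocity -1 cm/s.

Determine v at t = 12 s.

-8.5 cm/s

Δv equals the area under the a-t graph; then v = v₀ + Δv.
0–6 s: ½(-8 + 7)(6) = -3 cm/s
6–9 s: ½(7 + -1)(3) = 9 cm/s
9–12 s: ½(-1 + -8)(3) = -13.5 cm/s
Δv = -7.5 cm/s, so v(12) = -1 + (-7.5) = -8.5 cm/s.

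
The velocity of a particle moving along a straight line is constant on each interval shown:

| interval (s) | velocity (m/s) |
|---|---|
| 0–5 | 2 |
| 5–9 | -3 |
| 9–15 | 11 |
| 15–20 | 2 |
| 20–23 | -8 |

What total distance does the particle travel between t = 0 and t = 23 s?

Distance (not displacement) is the total path length: add the absolute areas under v-t.
0–5 s: |2| × 5 = 10 m
5–9 s: |-3| × 4 = 12 m
9–15 s: |11| × 6 = 66 m
15–20 s: |2| × 5 = 10 m
20–23 s: |-8| × 3 = 24 m
Total distance = 122 m

122 m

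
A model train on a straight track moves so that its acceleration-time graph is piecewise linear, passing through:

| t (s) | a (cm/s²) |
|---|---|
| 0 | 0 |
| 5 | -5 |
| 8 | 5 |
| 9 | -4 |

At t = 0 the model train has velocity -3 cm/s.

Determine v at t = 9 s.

-15 cm/s

Δv equals the area under the a-t graph; then v = v₀ + Δv.
0–5 s: ½(0 + -5)(5) = -12.5 cm/s
5–8 s: ½(-5 + 5)(3) = 0 cm/s
8–9 s: ½(5 + -4)(1) = 0.5 cm/s
Δv = -12 cm/s, so v(9) = -3 + (-12) = -15 cm/s.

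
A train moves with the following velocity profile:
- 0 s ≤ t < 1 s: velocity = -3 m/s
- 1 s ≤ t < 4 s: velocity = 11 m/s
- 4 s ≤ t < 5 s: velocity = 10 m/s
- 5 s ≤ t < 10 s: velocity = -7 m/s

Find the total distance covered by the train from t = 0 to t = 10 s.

81 m

Distance (not displacement) is the total path length: add the absolute areas under v-t.
0–1 s: |-3| × 1 = 3 m
1–4 s: |11| × 3 = 33 m
4–5 s: |10| × 1 = 10 m
5–10 s: |-7| × 5 = 35 m
Total distance = 81 m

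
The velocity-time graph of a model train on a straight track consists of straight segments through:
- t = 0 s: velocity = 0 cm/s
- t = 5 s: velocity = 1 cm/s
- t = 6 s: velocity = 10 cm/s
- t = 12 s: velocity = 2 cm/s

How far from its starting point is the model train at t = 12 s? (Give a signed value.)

44 cm

Displacement is the signed area under the v-t curve.
0–5 s: ½(0 + 1)(5) = 2.5 cm
5–6 s: ½(1 + 10)(1) = 5.5 cm
6–12 s: ½(10 + 2)(6) = 36 cm
Net displacement = 44 cm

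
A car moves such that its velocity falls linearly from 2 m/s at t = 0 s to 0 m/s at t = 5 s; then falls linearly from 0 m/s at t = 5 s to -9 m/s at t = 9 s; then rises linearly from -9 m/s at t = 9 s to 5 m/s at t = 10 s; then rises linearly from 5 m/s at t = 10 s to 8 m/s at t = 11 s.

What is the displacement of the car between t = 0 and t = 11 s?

Net displacement equals the area under the velocity-time graph (areas below the axis count negative).
0–5 s: ½(2 + 0)(5) = 5 m
5–9 s: ½(0 + -9)(4) = -18 m
9–10 s: ½(-9 + 5)(1) = -2 m
10–11 s: ½(5 + 8)(1) = 6.5 m
Net displacement = -8.5 m

-8.5 m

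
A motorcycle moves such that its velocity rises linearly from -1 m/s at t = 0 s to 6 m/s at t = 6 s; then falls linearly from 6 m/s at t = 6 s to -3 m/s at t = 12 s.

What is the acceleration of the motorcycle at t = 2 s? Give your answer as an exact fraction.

Acceleration is the slope of the v-t graph on 0–6 s: (6 − -1)/(6 − 0) = 7/6 m/s².

7/6 m/s²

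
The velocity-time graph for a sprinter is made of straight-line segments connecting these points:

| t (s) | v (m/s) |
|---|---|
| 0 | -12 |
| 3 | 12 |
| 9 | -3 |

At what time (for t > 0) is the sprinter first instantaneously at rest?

t = 1.5 s

v changes sign on 0–3 s (from -12 to 12); the graph is linear there, so v = 0 at t = 0 + (12)·(3 − 0)/(12 − -12) = 1.5 s.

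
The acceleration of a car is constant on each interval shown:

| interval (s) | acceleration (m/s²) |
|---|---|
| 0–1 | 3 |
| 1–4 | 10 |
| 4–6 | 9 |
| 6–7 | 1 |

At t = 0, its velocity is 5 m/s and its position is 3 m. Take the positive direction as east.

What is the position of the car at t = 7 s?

On each constant-a segment, Δv = aΔt and Δx = v₀Δt + ½aΔt²; chain segment to segment.
0–1 s: v starts 5 m/s; Δx = 5·1 + ½·3·1² = 6.5 m; v ends 8 m/s.
1–4 s: v starts 8 m/s; Δx = 8·3 + ½·10·3² = 69 m; v ends 38 m/s.
4–6 s: v starts 38 m/s; Δx = 38·2 + ½·9·2² = 94 m; v ends 56 m/s.
6–7 s: v starts 56 m/s; Δx = 56·1 + ½·1·1² = 56.5 m; v ends 57 m/s.
x(7) = 3 + Σ Δx = 229 m.

229 m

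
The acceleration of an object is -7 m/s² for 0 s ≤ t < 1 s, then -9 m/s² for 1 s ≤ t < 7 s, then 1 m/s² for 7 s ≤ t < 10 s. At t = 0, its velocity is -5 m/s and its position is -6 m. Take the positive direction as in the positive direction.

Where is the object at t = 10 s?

-442 m

On each constant-a segment, Δv = aΔt and Δx = v₀Δt + ½aΔt²; chain segment to segment.
0–1 s: v starts -5 m/s; Δx = -5·1 + ½·-7·1² = -8.5 m; v ends -12 m/s.
1–7 s: v starts -12 m/s; Δx = -12·6 + ½·-9·6² = -234 m; v ends -66 m/s.
7–10 s: v starts -66 m/s; Δx = -66·3 + ½·1·3² = -193.5 m; v ends -63 m/s.
x(10) = -6 + Σ Δx = -442 m.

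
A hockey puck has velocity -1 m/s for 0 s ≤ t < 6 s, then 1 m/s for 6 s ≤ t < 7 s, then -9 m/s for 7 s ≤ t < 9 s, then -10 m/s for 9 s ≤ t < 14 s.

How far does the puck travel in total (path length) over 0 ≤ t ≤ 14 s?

Distance (not displacement) is the total path length: add the absolute areas under v-t.
0–6 s: |-1| × 6 = 6 m
6–7 s: |1| × 1 = 1 m
7–9 s: |-9| × 2 = 18 m
9–14 s: |-10| × 5 = 50 m
Total distance = 75 m

75 m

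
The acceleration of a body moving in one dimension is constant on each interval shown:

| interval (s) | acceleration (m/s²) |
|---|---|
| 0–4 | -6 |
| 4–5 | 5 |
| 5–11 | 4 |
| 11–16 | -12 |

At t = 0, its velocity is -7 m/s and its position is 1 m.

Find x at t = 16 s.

-347.5 m

On each constant-a segment, Δv = aΔt and Δx = v₀Δt + ½aΔt²; chain segment to segment.
0–4 s: v starts -7 m/s; Δx = -7·4 + ½·-6·4² = -76 m; v ends -31 m/s.
4–5 s: v starts -31 m/s; Δx = -31·1 + ½·5·1² = -28.5 m; v ends -26 m/s.
5–11 s: v starts -26 m/s; Δx = -26·6 + ½·4·6² = -84 m; v ends -2 m/s.
11–16 s: v starts -2 m/s; Δx = -2·5 + ½·-12·5² = -160 m; v ends -62 m/s.
x(16) = 1 + Σ Δx = -347.5 m.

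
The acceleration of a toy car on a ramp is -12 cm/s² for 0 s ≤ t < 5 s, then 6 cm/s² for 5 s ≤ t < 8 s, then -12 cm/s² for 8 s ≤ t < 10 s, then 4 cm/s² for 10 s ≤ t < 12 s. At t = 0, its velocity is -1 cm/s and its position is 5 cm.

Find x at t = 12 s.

-542 cm

On each constant-a segment, Δv = aΔt and Δx = v₀Δt + ½aΔt²; chain segment to segment.
0–5 s: v starts -1 cm/s; Δx = -1·5 + ½·-12·5² = -155 cm; v ends -61 cm/s.
5–8 s: v starts -61 cm/s; Δx = -61·3 + ½·6·3² = -156 cm; v ends -43 cm/s.
8–10 s: v starts -43 cm/s; Δx = -43·2 + ½·-12·2² = -110 cm; v ends -67 cm/s.
10–12 s: v starts -67 cm/s; Δx = -67·2 + ½·4·2² = -126 cm; v ends -59 cm/s.
x(12) = 5 + Σ Δx = -542 cm.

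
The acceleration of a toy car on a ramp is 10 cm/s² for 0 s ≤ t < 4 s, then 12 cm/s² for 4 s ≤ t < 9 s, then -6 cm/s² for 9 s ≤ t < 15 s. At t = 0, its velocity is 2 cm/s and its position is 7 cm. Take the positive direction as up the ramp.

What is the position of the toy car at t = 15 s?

On each constant-a segment, Δv = aΔt and Δx = v₀Δt + ½aΔt²; chain segment to segment.
0–4 s: v starts 2 cm/s; Δx = 2·4 + ½·10·4² = 88 cm; v ends 42 cm/s.
4–9 s: v starts 42 cm/s; Δx = 42·5 + ½·12·5² = 360 cm; v ends 102 cm/s.
9–15 s: v starts 102 cm/s; Δx = 102·6 + ½·-6·6² = 504 cm; v ends 66 cm/s.
x(15) = 7 + Σ Δx = 959 cm.

959 cm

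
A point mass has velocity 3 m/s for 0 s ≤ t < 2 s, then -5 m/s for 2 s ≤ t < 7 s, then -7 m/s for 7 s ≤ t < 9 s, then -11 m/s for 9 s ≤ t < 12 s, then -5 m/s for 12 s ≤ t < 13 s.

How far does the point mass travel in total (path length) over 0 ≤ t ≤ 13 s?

Total distance travelled is ∫|v| dt — sum the magnitudes of each area piece.
0–2 s: |3| × 2 = 6 m
2–7 s: |-5| × 5 = 25 m
7–9 s: |-7| × 2 = 14 m
9–12 s: |-11| × 3 = 33 m
12–13 s: |-5| × 1 = 5 m
Total distance = 83 m

83 m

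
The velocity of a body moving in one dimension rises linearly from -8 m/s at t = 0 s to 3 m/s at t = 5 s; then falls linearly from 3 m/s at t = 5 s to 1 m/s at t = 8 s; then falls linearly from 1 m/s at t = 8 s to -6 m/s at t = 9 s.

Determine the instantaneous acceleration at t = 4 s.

Acceleration is the slope of the v-t graph on 0–5 s: (3 − -8)/(5 − 0) = 2.2 m/s².

2.2 m/s²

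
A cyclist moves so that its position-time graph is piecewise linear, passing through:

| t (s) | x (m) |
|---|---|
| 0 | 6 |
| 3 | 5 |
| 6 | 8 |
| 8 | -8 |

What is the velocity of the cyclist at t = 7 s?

-8 m/s

Velocity is the slope of the x-t graph on 6–8 s: (-8 − 8)/(8 − 6) = -8 m/s.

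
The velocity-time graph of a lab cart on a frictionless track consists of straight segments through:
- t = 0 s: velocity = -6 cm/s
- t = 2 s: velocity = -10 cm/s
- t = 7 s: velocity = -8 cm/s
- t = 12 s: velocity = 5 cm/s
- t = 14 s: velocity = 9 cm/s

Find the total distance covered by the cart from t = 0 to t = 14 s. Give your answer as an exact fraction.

2395/26 cm

Total distance travelled is ∫|v| dt — sum the magnitudes of each area piece.
0–2 s: |½(-6 + -10)(2)| = 16 cm
2–7 s: |½(-10 + -8)(5)| = 45 cm
7–12 s: v = 0 at t = 131/13 s; triangle areas 160/13 + 125/26 = 445/26 cm
12–14 s: |½(5 + 9)(2)| = 14 cm
Total distance = 2395/26 cm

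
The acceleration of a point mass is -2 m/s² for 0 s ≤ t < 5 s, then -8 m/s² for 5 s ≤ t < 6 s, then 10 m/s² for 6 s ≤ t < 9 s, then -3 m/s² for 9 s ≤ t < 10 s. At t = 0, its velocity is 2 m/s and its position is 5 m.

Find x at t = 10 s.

On each constant-a segment, Δv = aΔt and Δx = v₀Δt + ½aΔt²; chain segment to segment.
0–5 s: v starts 2 m/s; Δx = 2·5 + ½·-2·5² = -15 m; v ends -8 m/s.
5–6 s: v starts -8 m/s; Δx = -8·1 + ½·-8·1² = -12 m; v ends -16 m/s.
6–9 s: v starts -16 m/s; Δx = -16·3 + ½·10·3² = -3 m; v ends 14 m/s.
9–10 s: v starts 14 m/s; Δx = 14·1 + ½·-3·1² = 12.5 m; v ends 11 m/s.
x(10) = 5 + Σ Δx = -12.5 m.

-12.5 m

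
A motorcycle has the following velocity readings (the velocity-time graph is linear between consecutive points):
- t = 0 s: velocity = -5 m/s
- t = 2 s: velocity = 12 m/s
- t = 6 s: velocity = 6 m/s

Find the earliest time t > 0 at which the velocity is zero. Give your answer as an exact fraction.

v changes sign on 0–2 s (from -5 to 12); the graph is linear there, so v = 0 at t = 0 + (5)·(2 − 0)/(12 − -5) = 10/17 s.

t = 10/17 s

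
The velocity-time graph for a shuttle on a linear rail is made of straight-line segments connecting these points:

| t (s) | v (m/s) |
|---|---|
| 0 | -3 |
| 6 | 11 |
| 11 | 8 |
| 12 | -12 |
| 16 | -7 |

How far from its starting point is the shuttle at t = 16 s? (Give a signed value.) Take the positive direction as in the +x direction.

31.5 m

Net displacement equals the area under the velocity-time graph (areas below the axis count negative).
0–6 s: ½(-3 + 11)(6) = 24 m
6–11 s: ½(11 + 8)(5) = 47.5 m
11–12 s: ½(8 + -12)(1) = -2 m
12–16 s: ½(-12 + -7)(4) = -38 m
Net displacement = 31.5 m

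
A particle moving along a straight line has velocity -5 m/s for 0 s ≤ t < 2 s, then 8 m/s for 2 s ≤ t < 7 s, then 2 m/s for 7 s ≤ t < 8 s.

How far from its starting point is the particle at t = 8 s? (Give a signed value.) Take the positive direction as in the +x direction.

Displacement is the signed area under the v-t curve.
0–2 s: -5 × 2 = -10 m
2–7 s: 8 × 5 = 40 m
7–8 s: 2 × 1 = 2 m
Net displacement = 32 m

32 m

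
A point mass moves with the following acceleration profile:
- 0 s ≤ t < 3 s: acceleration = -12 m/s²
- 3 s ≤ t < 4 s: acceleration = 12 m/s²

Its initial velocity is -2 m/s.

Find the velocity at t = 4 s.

-26 m/s

Δv equals the area under the a-t graph; then v = v₀ + Δv.
0–3 s: -12 × 3 = -36 m/s
3–4 s: 12 × 1 = 12 m/s
Δv = -24 m/s, so v(4) = -2 + (-24) = -26 m/s.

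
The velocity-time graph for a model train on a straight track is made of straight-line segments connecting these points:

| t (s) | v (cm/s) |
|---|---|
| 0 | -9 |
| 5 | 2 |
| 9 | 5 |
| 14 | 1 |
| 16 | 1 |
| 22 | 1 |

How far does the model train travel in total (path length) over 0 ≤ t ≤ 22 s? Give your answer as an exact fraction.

Total distance travelled is ∫|v| dt — sum the magnitudes of each area piece.
0–5 s: v = 0 at t = 45/11 s; triangle areas 405/22 + 10/11 = 425/22 cm
5–9 s: |½(2 + 5)(4)| = 14 cm
9–14 s: |½(5 + 1)(5)| = 15 cm
14–16 s: |1| × 2 = 2 cm
16–22 s: |1| × 6 = 6 cm
Total distance = 1239/22 cm

1239/22 cm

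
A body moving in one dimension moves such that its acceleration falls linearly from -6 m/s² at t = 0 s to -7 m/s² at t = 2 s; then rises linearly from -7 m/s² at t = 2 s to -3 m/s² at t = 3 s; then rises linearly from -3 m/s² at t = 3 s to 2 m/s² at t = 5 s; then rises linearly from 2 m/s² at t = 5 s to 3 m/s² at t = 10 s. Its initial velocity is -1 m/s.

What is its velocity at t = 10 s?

Δv equals the area under the a-t graph; then v = v₀ + Δv.
0–2 s: ½(-6 + -7)(2) = -13 m/s
2–3 s: ½(-7 + -3)(1) = -5 m/s
3–5 s: ½(-3 + 2)(2) = -1 m/s
5–10 s: ½(2 + 3)(5) = 12.5 m/s
Δv = -6.5 m/s, so v(10) = -1 + (-6.5) = -7.5 m/s.

-7.5 m/s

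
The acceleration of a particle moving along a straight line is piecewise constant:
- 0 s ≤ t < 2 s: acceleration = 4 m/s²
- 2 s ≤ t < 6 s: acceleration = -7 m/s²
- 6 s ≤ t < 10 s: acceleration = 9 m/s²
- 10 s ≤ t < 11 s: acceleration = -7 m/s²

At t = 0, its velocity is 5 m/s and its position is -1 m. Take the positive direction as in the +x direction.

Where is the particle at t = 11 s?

On each constant-a segment, Δv = aΔt and Δx = v₀Δt + ½aΔt²; chain segment to segment.
0–2 s: v starts 5 m/s; Δx = 5·2 + ½·4·2² = 18 m; v ends 13 m/s.
2–6 s: v starts 13 m/s; Δx = 13·4 + ½·-7·4² = -4 m; v ends -15 m/s.
6–10 s: v starts -15 m/s; Δx = -15·4 + ½·9·4² = 12 m; v ends 21 m/s.
10–11 s: v starts 21 m/s; Δx = 21·1 + ½·-7·1² = 17.5 m; v ends 14 m/s.
x(11) = -1 + Σ Δx = 42.5 m.

42.5 m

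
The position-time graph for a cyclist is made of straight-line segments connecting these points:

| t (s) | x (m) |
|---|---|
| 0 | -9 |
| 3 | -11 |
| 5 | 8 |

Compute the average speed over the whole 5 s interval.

Average speed = (total path length)/(elapsed time); on a piecewise-linear x-t graph the path length is Σ|Δx|.
0–3 s: |Δx| = |-11 − -9| = 2 m
3–5 s: |Δx| = |8 − -11| = 19 m
Total path = 21 m; average speed = 21/5 = 4.2 m/s.

4.2 m/s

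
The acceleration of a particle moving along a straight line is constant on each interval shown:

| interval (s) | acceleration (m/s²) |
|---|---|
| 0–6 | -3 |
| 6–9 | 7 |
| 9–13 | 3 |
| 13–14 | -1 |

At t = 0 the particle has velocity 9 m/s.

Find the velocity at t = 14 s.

23 m/s

Δv equals the area under the a-t graph; then v = v₀ + Δv.
0–6 s: -3 × 6 = -18 m/s
6–9 s: 7 × 3 = 21 m/s
9–13 s: 3 × 4 = 12 m/s
13–14 s: -1 × 1 = -1 m/s
Δv = 14 m/s, so v(14) = 9 + (14) = 23 m/s.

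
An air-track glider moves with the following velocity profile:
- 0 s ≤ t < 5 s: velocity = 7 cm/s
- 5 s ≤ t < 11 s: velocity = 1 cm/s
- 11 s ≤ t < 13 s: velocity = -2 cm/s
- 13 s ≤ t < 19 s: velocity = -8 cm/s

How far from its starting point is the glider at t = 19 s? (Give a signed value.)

Displacement is the signed area under the v-t curve.
0–5 s: 7 × 5 = 35 cm
5–11 s: 1 × 6 = 6 cm
11–13 s: -2 × 2 = -4 cm
13–19 s: -8 × 6 = -48 cm
Net displacement = -11 cm

-11 cm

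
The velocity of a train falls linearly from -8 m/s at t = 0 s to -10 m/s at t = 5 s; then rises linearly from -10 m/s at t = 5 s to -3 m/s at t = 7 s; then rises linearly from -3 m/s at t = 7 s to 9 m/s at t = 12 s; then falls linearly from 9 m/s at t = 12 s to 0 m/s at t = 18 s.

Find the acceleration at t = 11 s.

Acceleration is the slope of the v-t graph on 7–12 s: (9 − -3)/(12 − 7) = 2.4 m/s².

2.4 m/s²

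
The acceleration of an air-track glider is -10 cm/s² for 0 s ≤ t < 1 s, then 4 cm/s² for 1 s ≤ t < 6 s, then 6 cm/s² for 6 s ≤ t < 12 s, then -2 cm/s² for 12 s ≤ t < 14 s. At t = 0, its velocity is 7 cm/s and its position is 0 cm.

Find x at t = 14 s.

On each constant-a segment, Δv = aΔt and Δx = v₀Δt + ½aΔt²; chain segment to segment.
0–1 s: v starts 7 cm/s; Δx = 7·1 + ½·-10·1² = 2 cm; v ends -3 cm/s.
1–6 s: v starts -3 cm/s; Δx = -3·5 + ½·4·5² = 35 cm; v ends 17 cm/s.
6–12 s: v starts 17 cm/s; Δx = 17·6 + ½·6·6² = 210 cm; v ends 53 cm/s.
12–14 s: v starts 53 cm/s; Δx = 53·2 + ½·-2·2² = 102 cm; v ends 49 cm/s.
x(14) = 0 + Σ Δx = 349 cm.

349 cm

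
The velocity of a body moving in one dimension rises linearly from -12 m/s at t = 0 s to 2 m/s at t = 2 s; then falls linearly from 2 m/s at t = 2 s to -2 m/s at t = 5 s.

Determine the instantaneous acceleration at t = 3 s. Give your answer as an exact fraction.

-4/3 m/s²

Acceleration is the slope of the v-t graph on 2–5 s: (-2 − 2)/(5 − 2) = -4/3 m/s².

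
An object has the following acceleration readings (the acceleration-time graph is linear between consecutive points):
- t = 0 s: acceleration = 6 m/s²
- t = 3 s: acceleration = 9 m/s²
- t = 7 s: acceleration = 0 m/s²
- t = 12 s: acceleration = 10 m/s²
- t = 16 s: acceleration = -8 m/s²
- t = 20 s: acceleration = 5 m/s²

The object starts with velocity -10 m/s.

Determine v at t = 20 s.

53.5 m/s

Δv equals the area under the a-t graph; then v = v₀ + Δv.
0–3 s: ½(6 + 9)(3) = 22.5 m/s
3–7 s: ½(9 + 0)(4) = 18 m/s
7–12 s: ½(0 + 10)(5) = 25 m/s
12–16 s: ½(10 + -8)(4) = 4 m/s
16–20 s: ½(-8 + 5)(4) = -6 m/s
Δv = 63.5 m/s, so v(20) = -10 + (63.5) = 53.5 m/s.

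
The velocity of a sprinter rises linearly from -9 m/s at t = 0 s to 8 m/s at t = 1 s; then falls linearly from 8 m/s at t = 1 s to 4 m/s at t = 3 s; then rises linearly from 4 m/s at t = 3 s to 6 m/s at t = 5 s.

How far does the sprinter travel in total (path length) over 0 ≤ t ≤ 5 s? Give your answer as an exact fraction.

Distance (not displacement) is the total path length: add the absolute areas under v-t.
0–1 s: v = 0 at t = 9/17 s; triangle areas 81/34 + 32/17 = 145/34 m
1–3 s: |½(8 + 4)(2)| = 12 m
3–5 s: |½(4 + 6)(2)| = 10 m
Total distance = 893/34 m

893/34 m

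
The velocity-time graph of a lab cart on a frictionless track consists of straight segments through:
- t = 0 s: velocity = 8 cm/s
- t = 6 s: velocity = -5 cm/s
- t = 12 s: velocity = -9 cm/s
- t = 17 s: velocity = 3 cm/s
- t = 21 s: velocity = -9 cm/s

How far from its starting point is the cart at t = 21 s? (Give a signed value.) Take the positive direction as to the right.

Displacement is the signed area under the v-t curve.
0–6 s: ½(8 + -5)(6) = 9 cm
6–12 s: ½(-5 + -9)(6) = -42 cm
12–17 s: ½(-9 + 3)(5) = -15 cm
17–21 s: ½(3 + -9)(4) = -12 cm
Net displacement = -60 cm

-60 cm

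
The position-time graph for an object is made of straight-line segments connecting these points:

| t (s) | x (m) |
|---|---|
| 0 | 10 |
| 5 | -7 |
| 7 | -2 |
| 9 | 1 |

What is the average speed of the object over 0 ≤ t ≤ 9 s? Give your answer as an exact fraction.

Average speed = (total path length)/(elapsed time); on a piecewise-linear x-t graph the path length is Σ|Δx|.
0–5 s: |Δx| = |-7 − 10| = 17 m
5–7 s: |Δx| = |-2 − -7| = 5 m
7–9 s: |Δx| = |1 − -2| = 3 m
Total path = 25 m; average speed = 25/9 = 25/9 m/s.

25/9 m/s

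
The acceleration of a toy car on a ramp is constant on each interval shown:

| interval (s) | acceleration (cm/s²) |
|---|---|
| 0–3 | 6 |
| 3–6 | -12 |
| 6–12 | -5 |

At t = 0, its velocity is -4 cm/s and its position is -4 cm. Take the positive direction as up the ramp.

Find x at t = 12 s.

On each constant-a segment, Δv = aΔt and Δx = v₀Δt + ½aΔt²; chain segment to segment.
0–3 s: v starts -4 cm/s; Δx = -4·3 + ½·6·3² = 15 cm; v ends 14 cm/s.
3–6 s: v starts 14 cm/s; Δx = 14·3 + ½·-12·3² = -12 cm; v ends -22 cm/s.
6–12 s: v starts -22 cm/s; Δx = -22·6 + ½·-5·6² = -222 cm; v ends -52 cm/s.
x(12) = -4 + Σ Δx = -223 cm.

-223 cm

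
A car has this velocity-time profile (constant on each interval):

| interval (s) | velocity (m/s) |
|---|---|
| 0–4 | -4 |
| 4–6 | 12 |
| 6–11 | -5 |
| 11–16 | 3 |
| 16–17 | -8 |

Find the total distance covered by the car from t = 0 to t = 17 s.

88 m

Total distance travelled is ∫|v| dt — sum the magnitudes of each area piece.
0–4 s: |-4| × 4 = 16 m
4–6 s: |12| × 2 = 24 m
6–11 s: |-5| × 5 = 25 m
11–16 s: |3| × 5 = 15 m
16–17 s: |-8| × 1 = 8 m
Total distance = 88 m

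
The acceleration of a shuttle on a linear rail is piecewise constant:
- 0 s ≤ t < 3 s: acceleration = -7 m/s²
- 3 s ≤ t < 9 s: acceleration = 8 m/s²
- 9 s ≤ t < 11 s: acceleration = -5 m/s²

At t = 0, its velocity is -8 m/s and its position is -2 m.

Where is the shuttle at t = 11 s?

On each constant-a segment, Δv = aΔt and Δx = v₀Δt + ½aΔt²; chain segment to segment.
0–3 s: v starts -8 m/s; Δx = -8·3 + ½·-7·3² = -55.5 m; v ends -29 m/s.
3–9 s: v starts -29 m/s; Δx = -29·6 + ½·8·6² = -30 m; v ends 19 m/s.
9–11 s: v starts 19 m/s; Δx = 19·2 + ½·-5·2² = 28 m; v ends 9 m/s.
x(11) = -2 + Σ Δx = -59.5 m.

-59.5 m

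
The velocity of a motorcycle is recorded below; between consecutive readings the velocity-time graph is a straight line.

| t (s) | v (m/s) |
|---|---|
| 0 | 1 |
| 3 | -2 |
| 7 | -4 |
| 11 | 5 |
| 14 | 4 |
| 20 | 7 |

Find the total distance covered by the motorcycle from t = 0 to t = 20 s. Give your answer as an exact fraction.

631/9 m

Distance (not displacement) is the total path length: add the absolute areas under v-t.
0–3 s: v = 0 at t = 1 s; triangle areas 0.5 + 2 = 2.5 m
3–7 s: |½(-2 + -4)(4)| = 12 m
7–11 s: v = 0 at t = 79/9 s; triangle areas 32/9 + 50/9 = 82/9 m
11–14 s: |½(5 + 4)(3)| = 13.5 m
14–20 s: |½(4 + 7)(6)| = 33 m
Total distance = 631/9 m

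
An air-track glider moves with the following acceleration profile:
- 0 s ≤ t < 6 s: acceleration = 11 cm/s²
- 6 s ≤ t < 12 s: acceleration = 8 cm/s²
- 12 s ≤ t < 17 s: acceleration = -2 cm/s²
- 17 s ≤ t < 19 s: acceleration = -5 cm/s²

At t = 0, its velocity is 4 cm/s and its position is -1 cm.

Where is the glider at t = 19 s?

On each constant-a segment, Δv = aΔt and Δx = v₀Δt + ½aΔt²; chain segment to segment.
0–6 s: v starts 4 cm/s; Δx = 4·6 + ½·11·6² = 222 cm; v ends 70 cm/s.
6–12 s: v starts 70 cm/s; Δx = 70·6 + ½·8·6² = 564 cm; v ends 118 cm/s.
12–17 s: v starts 118 cm/s; Δx = 118·5 + ½·-2·5² = 565 cm; v ends 108 cm/s.
17–19 s: v starts 108 cm/s; Δx = 108·2 + ½·-5·2² = 206 cm; v ends 98 cm/s.
x(19) = -1 + Σ Δx = 1556 cm.

1556 cm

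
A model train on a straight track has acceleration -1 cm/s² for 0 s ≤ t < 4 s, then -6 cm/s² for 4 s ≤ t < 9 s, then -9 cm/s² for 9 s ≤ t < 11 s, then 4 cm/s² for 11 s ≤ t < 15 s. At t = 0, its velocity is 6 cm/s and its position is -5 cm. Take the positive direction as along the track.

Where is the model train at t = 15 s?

On each constant-a segment, Δv = aΔt and Δx = v₀Δt + ½aΔt²; chain segment to segment.
0–4 s: v starts 6 cm/s; Δx = 6·4 + ½·-1·4² = 16 cm; v ends 2 cm/s.
4–9 s: v starts 2 cm/s; Δx = 2·5 + ½·-6·5² = -65 cm; v ends -28 cm/s.
9–11 s: v starts -28 cm/s; Δx = -28·2 + ½·-9·2² = -74 cm; v ends -46 cm/s.
11–15 s: v starts -46 cm/s; Δx = -46·4 + ½·4·4² = -152 cm; v ends -30 cm/s.
x(15) = -5 + Σ Δx = -280 cm.

-280 cm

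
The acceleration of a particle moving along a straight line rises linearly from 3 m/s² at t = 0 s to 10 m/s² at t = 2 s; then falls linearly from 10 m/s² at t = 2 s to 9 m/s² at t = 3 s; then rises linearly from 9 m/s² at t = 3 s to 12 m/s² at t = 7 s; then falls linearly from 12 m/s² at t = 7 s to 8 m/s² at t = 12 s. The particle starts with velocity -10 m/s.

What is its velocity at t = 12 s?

104.5 m/s

Δv equals the area under the a-t graph; then v = v₀ + Δv.
0–2 s: ½(3 + 10)(2) = 13 m/s
2–3 s: ½(10 + 9)(1) = 9.5 m/s
3–7 s: ½(9 + 12)(4) = 42 m/s
7–12 s: ½(12 + 8)(5) = 50 m/s
Δv = 114.5 m/s, so v(12) = -10 + (114.5) = 104.5 m/s.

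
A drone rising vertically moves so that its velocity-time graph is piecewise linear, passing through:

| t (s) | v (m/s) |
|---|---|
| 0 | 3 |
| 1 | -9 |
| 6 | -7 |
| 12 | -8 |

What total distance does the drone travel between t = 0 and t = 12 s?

Distance (not displacement) is the total path length: add the absolute areas under v-t.
0–1 s: v = 0 at t = 0.25 s; triangle areas 0.375 + 3.375 = 3.75 m
1–6 s: |½(-9 + -7)(5)| = 40 m
6–12 s: |½(-7 + -8)(6)| = 45 m
Total distance = 88.75 m

88.75 m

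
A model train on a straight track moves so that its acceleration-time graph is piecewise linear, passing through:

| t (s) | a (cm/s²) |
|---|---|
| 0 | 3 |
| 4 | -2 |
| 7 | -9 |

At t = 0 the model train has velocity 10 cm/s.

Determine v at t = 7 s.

Δv equals the area under the a-t graph; then v = v₀ + Δv.
0–4 s: ½(3 + -2)(4) = 2 cm/s
4–7 s: ½(-2 + -9)(3) = -16.5 cm/s
Δv = -14.5 cm/s, so v(7) = 10 + (-14.5) = -4.5 cm/s.

-4.5 cm/s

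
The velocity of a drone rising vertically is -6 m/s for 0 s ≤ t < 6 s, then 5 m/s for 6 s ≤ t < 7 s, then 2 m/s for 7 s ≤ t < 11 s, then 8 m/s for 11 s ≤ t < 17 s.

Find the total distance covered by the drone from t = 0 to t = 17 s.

97 m

Total distance travelled is ∫|v| dt — sum the magnitudes of each area piece.
0–6 s: |-6| × 6 = 36 m
6–7 s: |5| × 1 = 5 m
7–11 s: |2| × 4 = 8 m
11–17 s: |8| × 6 = 48 m
Total distance = 97 m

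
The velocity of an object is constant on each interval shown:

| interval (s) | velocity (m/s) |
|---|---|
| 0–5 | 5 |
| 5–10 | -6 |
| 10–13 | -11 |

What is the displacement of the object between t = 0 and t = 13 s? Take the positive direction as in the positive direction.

Displacement is the signed area under the v-t curve.
0–5 s: 5 × 5 = 25 m
5–10 s: -6 × 5 = -30 m
10–13 s: -11 × 3 = -33 m
Net displacement = -38 m

-38 m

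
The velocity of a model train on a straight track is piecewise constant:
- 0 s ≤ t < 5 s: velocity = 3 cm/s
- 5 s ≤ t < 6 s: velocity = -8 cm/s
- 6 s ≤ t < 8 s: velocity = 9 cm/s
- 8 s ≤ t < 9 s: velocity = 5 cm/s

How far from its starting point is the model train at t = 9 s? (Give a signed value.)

30 cm

Net displacement equals the area under the velocity-time graph (areas below the axis count negative).
0–5 s: 3 × 5 = 15 cm
5–6 s: -8 × 1 = -8 cm
6–8 s: 9 × 2 = 18 cm
8–9 s: 5 × 1 = 5 cm
Net displacement = 30 cm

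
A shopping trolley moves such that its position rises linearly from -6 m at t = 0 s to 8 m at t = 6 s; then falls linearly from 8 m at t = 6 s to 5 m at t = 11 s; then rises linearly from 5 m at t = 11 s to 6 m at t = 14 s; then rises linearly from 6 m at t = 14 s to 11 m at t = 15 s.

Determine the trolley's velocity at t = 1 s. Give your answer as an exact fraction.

7/3 m/s

Velocity is the slope of the x-t graph on 0–6 s: (8 − -6)/(6 − 0) = 7/3 m/s.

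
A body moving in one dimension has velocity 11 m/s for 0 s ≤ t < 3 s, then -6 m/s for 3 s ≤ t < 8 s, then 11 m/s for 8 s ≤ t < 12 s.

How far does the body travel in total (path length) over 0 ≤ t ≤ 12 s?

107 m

Total distance travelled is ∫|v| dt — sum the magnitudes of each area piece.
0–3 s: |11| × 3 = 33 m
3–8 s: |-6| × 5 = 30 m
8–12 s: |11| × 4 = 44 m
Total distance = 107 m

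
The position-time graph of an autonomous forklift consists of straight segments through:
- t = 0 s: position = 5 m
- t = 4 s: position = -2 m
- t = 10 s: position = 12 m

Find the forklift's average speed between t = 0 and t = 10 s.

Average speed = (total path length)/(elapsed time); on a piecewise-linear x-t graph the path length is Σ|Δx|.
0–4 s: |Δx| = |-2 − 5| = 7 m
4–10 s: |Δx| = |12 − -2| = 14 m
Total path = 21 m; average speed = 21/10 = 2.1 m/s.

2.1 m/s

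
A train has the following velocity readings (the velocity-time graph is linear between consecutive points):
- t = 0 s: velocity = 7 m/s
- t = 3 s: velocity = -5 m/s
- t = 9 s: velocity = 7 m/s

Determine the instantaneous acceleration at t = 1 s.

Acceleration is the slope of the v-t graph on 0–3 s: (-5 − 7)/(3 − 0) = -4 m/s².

-4 m/s²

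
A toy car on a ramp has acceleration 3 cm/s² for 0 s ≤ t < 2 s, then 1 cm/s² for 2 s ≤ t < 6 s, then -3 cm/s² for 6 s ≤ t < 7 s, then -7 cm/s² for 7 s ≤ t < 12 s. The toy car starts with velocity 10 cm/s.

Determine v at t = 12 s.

Δv equals the area under the a-t graph; then v = v₀ + Δv.
0–2 s: 3 × 2 = 6 cm/s
2–6 s: 1 × 4 = 4 cm/s
6–7 s: -3 × 1 = -3 cm/s
7–12 s: -7 × 5 = -35 cm/s
Δv = -28 cm/s, so v(12) = 10 + (-28) = -18 cm/s.

-18 cm/s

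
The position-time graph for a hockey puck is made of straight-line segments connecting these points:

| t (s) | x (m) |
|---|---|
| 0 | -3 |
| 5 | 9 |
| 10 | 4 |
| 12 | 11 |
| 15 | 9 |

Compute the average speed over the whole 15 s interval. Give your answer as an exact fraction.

Average speed = (total path length)/(elapsed time); on a piecewise-linear x-t graph the path length is Σ|Δx|.
0–5 s: |Δx| = |9 − -3| = 12 m
5–10 s: |Δx| = |4 − 9| = 5 m
10–12 s: |Δx| = |11 − 4| = 7 m
12–15 s: |Δx| = |9 − 11| = 2 m
Total path = 26 m; average speed = 26/15 = 26/15 m/s.

26/15 m/s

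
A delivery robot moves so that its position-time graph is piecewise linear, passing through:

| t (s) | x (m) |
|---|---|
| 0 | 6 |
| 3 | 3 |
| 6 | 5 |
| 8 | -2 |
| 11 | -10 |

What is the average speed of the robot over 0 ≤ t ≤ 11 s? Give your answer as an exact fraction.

20/11 m/s

Average speed = (total path length)/(elapsed time); on a piecewise-linear x-t graph the path length is Σ|Δx|.
0–3 s: |Δx| = |3 − 6| = 3 m
3–6 s: |Δx| = |5 − 3| = 2 m
6–8 s: |Δx| = |-2 − 5| = 7 m
8–11 s: |Δx| = |-10 − -2| = 8 m
Total path = 20 m; average speed = 20/11 = 20/11 m/s.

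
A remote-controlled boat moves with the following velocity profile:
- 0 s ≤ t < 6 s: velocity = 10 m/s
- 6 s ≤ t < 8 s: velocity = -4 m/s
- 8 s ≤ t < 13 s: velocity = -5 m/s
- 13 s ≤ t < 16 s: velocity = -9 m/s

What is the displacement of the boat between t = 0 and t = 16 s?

Displacement is the signed area under the v-t curve.
0–6 s: 10 × 6 = 60 m
6–8 s: -4 × 2 = -8 m
8–13 s: -5 × 5 = -25 m
13–16 s: -9 × 3 = -27 m
Net displacement = 0 m

0 m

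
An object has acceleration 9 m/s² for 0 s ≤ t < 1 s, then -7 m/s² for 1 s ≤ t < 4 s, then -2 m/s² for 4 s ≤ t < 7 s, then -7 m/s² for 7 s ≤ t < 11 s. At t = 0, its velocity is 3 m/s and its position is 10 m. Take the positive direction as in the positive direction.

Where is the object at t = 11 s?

On each constant-a segment, Δv = aΔt and Δx = v₀Δt + ½aΔt²; chain segment to segment.
0–1 s: v starts 3 m/s; Δx = 3·1 + ½·9·1² = 7.5 m; v ends 12 m/s.
1–4 s: v starts 12 m/s; Δx = 12·3 + ½·-7·3² = 4.5 m; v ends -9 m/s.
4–7 s: v starts -9 m/s; Δx = -9·3 + ½·-2·3² = -36 m; v ends -15 m/s.
7–11 s: v starts -15 m/s; Δx = -15·4 + ½·-7·4² = -116 m; v ends -43 m/s.
x(11) = 10 + Σ Δx = -130 m.

-130 m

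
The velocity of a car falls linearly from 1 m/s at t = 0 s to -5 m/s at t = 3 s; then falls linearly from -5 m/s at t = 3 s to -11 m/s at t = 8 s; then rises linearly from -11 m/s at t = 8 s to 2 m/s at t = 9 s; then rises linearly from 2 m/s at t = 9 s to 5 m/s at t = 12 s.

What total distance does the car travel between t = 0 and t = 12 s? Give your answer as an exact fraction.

1607/26 m

Distance (not displacement) is the total path length: add the absolute areas under v-t.
0–3 s: v = 0 at t = 0.5 s; triangle areas 0.25 + 6.25 = 6.5 m
3–8 s: |½(-5 + -11)(5)| = 40 m
8–9 s: v = 0 at t = 115/13 s; triangle areas 121/26 + 2/13 = 125/26 m
9–12 s: |½(2 + 5)(3)| = 10.5 m
Total distance = 1607/26 m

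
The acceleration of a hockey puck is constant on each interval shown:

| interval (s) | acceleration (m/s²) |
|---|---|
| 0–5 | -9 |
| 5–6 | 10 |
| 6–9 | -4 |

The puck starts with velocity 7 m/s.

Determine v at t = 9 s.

Δv equals the area under the a-t graph; then v = v₀ + Δv.
0–5 s: -9 × 5 = -45 m/s
5–6 s: 10 × 1 = 10 m/s
6–9 s: -4 × 3 = -12 m/s
Δv = -47 m/s, so v(9) = 7 + (-47) = -40 m/s.

-40 m/s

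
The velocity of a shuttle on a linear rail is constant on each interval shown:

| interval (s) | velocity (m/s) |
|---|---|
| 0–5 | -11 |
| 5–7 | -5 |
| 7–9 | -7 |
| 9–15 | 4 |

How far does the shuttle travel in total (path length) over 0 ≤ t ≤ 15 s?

Total distance travelled is ∫|v| dt — sum the magnitudes of each area piece.
0–5 s: |-11| × 5 = 55 m
5–7 s: |-5| × 2 = 10 m
7–9 s: |-7| × 2 = 14 m
9–15 s: |4| × 6 = 24 m
Total distance = 103 m

103 m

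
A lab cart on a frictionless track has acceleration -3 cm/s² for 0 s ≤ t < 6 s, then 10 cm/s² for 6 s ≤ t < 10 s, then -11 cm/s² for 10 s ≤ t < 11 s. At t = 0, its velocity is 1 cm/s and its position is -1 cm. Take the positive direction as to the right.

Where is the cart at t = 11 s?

-19.5 cm

On each constant-a segment, Δv = aΔt and Δx = v₀Δt + ½aΔt²; chain segment to segment.
0–6 s: v starts 1 cm/s; Δx = 1·6 + ½·-3·6² = -48 cm; v ends -17 cm/s.
6–10 s: v starts -17 cm/s; Δx = -17·4 + ½·10·4² = 12 cm; v ends 23 cm/s.
10–11 s: v starts 23 cm/s; Δx = 23·1 + ½·-11·1² = 17.5 cm; v ends 12 cm/s.
x(11) = -1 + Σ Δx = -19.5 cm.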